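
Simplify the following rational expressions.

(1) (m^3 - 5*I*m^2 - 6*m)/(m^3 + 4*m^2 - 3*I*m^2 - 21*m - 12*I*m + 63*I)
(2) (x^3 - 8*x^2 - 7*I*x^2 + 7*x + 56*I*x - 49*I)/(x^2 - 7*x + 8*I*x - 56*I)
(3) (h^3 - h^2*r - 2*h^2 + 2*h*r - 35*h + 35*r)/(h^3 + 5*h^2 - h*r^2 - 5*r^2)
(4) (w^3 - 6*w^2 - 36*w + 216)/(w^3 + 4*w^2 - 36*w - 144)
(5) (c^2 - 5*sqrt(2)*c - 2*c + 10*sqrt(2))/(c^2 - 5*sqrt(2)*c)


(1) = (m^2 - 2*I*m)/(m^2 + 4*m - 21)
(2) = (x^2 + x*(-1 - 7*I) + 7*I)/(x + 8*I)
(3) = (h - 7)/(h + r)
(4) = (w - 6)/(w + 4)
(5) = (c - 2)/c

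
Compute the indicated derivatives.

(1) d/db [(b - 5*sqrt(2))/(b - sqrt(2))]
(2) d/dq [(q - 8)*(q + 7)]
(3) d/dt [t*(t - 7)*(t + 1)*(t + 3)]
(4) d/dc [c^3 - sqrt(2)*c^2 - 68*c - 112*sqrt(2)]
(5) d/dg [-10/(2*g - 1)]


(1) = 4*sqrt(2)/(b - sqrt(2))^2
(2) = 2*q - 1
(3) = 4*t^3 - 9*t^2 - 50*t - 21
(4) = 3*c^2 - 2*sqrt(2)*c - 68
(5) = 20/(2*g - 1)^2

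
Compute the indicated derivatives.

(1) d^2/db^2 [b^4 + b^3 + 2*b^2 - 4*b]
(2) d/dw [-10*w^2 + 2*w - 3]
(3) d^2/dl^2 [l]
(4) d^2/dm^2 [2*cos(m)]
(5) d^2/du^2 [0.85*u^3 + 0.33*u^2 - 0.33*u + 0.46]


(1) = 12*b^2 + 6*b + 4
(2) = 2 - 20*w
(3) = 0
(4) = -2*cos(m)
(5) = 5.1*u + 0.66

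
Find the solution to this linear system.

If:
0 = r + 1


Then:
r = -1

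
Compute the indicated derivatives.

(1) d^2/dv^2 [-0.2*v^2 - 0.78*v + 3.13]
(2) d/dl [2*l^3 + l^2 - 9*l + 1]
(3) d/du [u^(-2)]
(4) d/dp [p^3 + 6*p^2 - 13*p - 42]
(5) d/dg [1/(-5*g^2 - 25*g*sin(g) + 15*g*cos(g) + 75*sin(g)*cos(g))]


(1) = -0.400000000000000
(2) = 6*l^2 + 2*l - 9
(3) = -2/u^3
(4) = 3*p^2 + 12*p - 13
(5) = (3*g*sin(g) + 5*g*cos(g) + 2*g + 5*sin(g) - 3*cos(g) - 15*cos(2*g))/(5*(g + 5*sin(g))^2*(g - 3*cos(g))^2)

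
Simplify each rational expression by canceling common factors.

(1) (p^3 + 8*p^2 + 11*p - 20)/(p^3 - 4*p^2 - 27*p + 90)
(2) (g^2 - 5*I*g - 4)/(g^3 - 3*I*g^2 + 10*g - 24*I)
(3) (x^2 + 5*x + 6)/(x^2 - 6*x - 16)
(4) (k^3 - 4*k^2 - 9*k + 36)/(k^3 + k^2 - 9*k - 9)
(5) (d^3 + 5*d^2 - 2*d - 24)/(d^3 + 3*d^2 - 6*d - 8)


(1) = (p^2 + 3*p - 4)/(p^2 - 9*p + 18)
(2) = (g - I)/(g^2 + I*g + 6)
(3) = (x + 3)/(x - 8)
(4) = (k - 4)/(k + 1)
(5) = (d + 3)/(d + 1)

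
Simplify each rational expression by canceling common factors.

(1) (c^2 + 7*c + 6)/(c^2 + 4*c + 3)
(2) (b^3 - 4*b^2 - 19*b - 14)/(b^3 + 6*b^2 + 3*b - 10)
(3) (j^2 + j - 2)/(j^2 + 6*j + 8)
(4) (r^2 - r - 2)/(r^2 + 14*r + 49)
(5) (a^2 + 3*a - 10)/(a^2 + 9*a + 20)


(1) = (c + 6)/(c + 3)
(2) = (b^2 - 6*b - 7)/(b^2 + 4*b - 5)
(3) = (j - 1)/(j + 4)
(4) = (r^2 - r - 2)/(r^2 + 14*r + 49)
(5) = (a - 2)/(a + 4)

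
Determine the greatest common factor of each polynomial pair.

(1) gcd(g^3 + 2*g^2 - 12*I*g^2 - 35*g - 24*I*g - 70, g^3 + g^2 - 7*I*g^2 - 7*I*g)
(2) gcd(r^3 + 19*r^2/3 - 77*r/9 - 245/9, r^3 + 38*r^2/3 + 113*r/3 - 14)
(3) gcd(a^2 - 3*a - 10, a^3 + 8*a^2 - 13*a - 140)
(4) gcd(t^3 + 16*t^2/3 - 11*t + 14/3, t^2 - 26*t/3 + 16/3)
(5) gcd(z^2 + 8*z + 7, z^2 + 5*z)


(1) = gcd((g + 2)*(g - 7*I)*(g - 5*I), g*(g + 1)*(g - 7*I)) = g - 7*I
(2) = gcd((r - 7/3)*(r + 5/3)*(r + 7), (r - 1/3)*(r + 6)*(r + 7)) = r + 7
(3) = 1
(4) = t - 2/3
(5) = 1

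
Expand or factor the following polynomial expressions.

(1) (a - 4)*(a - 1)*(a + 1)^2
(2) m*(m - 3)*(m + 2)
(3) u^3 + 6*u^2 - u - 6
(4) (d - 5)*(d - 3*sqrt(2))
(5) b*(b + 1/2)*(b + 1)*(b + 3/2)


(1) = a^4 - 3*a^3 - 5*a^2 + 3*a + 4
(2) = m^3 - m^2 - 6*m
(3) = (u - 1)*(u + 1)*(u + 6)
(4) = d^2 - 5*d - 3*sqrt(2)*d + 15*sqrt(2)
(5) = b^4 + 3*b^3 + 11*b^2/4 + 3*b/4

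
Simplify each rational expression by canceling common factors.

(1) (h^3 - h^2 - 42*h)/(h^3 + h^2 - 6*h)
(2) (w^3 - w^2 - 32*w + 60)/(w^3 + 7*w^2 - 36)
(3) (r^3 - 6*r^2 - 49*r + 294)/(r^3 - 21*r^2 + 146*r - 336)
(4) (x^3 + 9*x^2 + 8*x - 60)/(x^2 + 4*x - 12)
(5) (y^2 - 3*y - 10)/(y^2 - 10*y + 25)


(1) = (h^2 - h - 42)/(h^2 + h - 6)
(2) = (w - 5)/(w + 3)
(3) = (r + 7)/(r - 8)
(4) = x + 5
(5) = (y + 2)/(y - 5)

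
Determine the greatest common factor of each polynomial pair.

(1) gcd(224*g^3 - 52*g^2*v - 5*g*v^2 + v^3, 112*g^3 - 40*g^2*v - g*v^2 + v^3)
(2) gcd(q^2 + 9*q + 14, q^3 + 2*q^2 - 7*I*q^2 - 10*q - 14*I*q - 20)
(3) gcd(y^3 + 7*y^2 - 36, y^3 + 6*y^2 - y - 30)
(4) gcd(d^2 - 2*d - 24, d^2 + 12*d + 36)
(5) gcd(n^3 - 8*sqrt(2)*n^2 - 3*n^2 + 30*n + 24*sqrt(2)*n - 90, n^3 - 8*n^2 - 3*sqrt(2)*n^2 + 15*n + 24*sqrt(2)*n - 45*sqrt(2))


(1) = gcd((-8*g + v)*(-4*g + v)*(7*g + v), (-4*g + v)^2*(7*g + v)) = -28*g^2 + 3*g*v + v^2
(2) = q + 2
(3) = y^2 + y - 6
(4) = 1
(5) = gcd((n - 3)*(n - 5*sqrt(2))*(n - 3*sqrt(2)), (n - 5)*(n - 3)*(n - 3*sqrt(2))) = n^2 + n*(-3*sqrt(2) - 3) + 9*sqrt(2)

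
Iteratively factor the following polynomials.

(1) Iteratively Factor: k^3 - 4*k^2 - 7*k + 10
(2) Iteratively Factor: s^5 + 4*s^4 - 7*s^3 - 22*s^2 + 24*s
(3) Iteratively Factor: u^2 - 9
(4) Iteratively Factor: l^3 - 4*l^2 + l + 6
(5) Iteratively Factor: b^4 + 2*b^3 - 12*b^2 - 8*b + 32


(1) = (k + 2)*(k^2 - 6*k + 5) = (k - 1)*(k + 2)*(k - 5)
(2) = (s + 3)*(s^4 + s^3 - 10*s^2 + 8*s) = (s + 3)*(s + 4)*(s^3 - 3*s^2 + 2*s) = s*(s + 3)*(s + 4)*(s^2 - 3*s + 2) = s*(s - 2)*(s + 3)*(s + 4)*(s - 1)
(3) = (u + 3)*(u - 3)
(4) = (l - 2)*(l^2 - 2*l - 3) = (l - 2)*(l + 1)*(l - 3)
(5) = (b - 2)*(b^3 + 4*b^2 - 4*b - 16) = (b - 2)*(b + 2)*(b^2 + 2*b - 8) = (b - 2)^2*(b + 2)*(b + 4)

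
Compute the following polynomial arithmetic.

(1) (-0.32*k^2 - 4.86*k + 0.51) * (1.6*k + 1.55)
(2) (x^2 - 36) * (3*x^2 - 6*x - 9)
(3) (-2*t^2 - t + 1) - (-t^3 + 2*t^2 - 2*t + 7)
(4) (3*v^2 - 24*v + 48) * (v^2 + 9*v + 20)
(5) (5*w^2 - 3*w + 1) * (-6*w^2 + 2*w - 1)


(1) = -0.512*k^3 - 8.272*k^2 - 6.717*k + 0.7905
(2) = 3*x^4 - 6*x^3 - 117*x^2 + 216*x + 324
(3) = t^3 - 4*t^2 + t - 6
(4) = 3*v^4 + 3*v^3 - 108*v^2 - 48*v + 960
(5) = -30*w^4 + 28*w^3 - 17*w^2 + 5*w - 1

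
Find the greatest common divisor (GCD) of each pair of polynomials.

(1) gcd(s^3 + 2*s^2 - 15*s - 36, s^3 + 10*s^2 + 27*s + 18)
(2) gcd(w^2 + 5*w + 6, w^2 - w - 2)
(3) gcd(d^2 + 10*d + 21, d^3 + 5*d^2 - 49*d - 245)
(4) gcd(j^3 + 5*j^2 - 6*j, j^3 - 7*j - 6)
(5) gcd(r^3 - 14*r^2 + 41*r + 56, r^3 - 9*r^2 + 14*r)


(1) = s + 3
(2) = gcd((w + 2)*(w + 3), (w - 2)*(w + 1)) = 1
(3) = d + 7
(4) = 1
(5) = r - 7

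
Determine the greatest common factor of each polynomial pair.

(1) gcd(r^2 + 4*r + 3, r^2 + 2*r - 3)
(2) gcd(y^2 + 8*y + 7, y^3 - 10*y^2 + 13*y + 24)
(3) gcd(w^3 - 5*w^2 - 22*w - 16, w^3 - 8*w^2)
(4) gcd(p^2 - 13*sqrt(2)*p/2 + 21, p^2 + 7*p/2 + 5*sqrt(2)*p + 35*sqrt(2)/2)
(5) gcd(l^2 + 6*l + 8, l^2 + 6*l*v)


(1) = r + 3
(2) = y + 1
(3) = gcd((w - 8)*(w + 1)*(w + 2), w^2*(w - 8)) = w - 8
(4) = 1
(5) = 1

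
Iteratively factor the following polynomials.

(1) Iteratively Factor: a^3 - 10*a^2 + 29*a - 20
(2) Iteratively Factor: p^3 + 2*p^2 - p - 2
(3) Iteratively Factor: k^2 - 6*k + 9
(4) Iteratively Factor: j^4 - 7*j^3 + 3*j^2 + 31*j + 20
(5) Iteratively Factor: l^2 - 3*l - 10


(1) = (a - 4)*(a^2 - 6*a + 5) = (a - 5)*(a - 4)*(a - 1)
(2) = (p - 1)*(p^2 + 3*p + 2) = (p - 1)*(p + 2)*(p + 1)
(3) = (k - 3)*(k - 3)
(4) = (j + 1)*(j^3 - 8*j^2 + 11*j + 20) = (j - 5)*(j + 1)*(j^2 - 3*j - 4) = (j - 5)*(j + 1)^2*(j - 4)
(5) = (l + 2)*(l - 5)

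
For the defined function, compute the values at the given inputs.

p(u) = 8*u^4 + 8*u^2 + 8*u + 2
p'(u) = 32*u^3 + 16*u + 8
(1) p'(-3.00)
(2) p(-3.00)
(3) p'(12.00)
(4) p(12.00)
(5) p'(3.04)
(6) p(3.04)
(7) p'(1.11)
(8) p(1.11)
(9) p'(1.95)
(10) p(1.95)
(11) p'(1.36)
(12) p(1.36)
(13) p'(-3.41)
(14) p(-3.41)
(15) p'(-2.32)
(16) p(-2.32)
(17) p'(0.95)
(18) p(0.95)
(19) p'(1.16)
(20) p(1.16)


(1) = -904.00
(2) = 698.00
(3) = 55496.00
(4) = 167138.00
(5) = 955.66
(6) = 783.51
(7) = 69.52
(8) = 32.88
(9) = 276.48
(10) = 163.69
(11) = 110.25
(12) = 55.04
(13) = -1315.42
(14) = 1149.45
(15) = -428.71
(16) = 258.26
(17) = 50.64
(18) = 23.34
(19) = 76.51
(20) = 36.53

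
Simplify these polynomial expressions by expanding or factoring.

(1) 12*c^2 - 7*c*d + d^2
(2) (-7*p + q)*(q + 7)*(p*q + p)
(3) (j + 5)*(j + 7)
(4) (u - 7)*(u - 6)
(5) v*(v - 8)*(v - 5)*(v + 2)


(1) = (-4*c + d)*(-3*c + d)
(2) = -7*p^2*q^2 - 56*p^2*q - 49*p^2 + p*q^3 + 8*p*q^2 + 7*p*q
(3) = j^2 + 12*j + 35
(4) = u^2 - 13*u + 42
(5) = v^4 - 11*v^3 + 14*v^2 + 80*v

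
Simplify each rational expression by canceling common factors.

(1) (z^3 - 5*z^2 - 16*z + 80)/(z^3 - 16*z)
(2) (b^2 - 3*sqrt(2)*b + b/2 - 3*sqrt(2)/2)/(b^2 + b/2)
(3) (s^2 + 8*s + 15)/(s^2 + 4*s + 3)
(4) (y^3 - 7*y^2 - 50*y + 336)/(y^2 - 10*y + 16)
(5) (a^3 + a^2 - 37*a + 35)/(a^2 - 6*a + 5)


(1) = (z - 5)/z
(2) = (4*b - 12*sqrt(2))/(4*b)
(3) = (s + 5)/(s + 1)
(4) = (y^2 + y - 42)/(y - 2)
(5) = a + 7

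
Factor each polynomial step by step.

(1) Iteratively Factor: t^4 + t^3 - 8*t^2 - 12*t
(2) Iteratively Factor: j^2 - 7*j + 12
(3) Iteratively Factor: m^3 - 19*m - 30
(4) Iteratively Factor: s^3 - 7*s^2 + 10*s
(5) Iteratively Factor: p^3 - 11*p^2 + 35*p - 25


(1) = (t - 3)*(t^3 + 4*t^2 + 4*t) = t*(t - 3)*(t^2 + 4*t + 4) = t*(t - 3)*(t + 2)*(t + 2)
(2) = (j - 4)*(j - 3)
(3) = (m - 5)*(m^2 + 5*m + 6) = (m - 5)*(m + 2)*(m + 3)
(4) = (s - 2)*(s^2 - 5*s) = (s - 5)*(s - 2)*(s)
(5) = (p - 5)*(p^2 - 6*p + 5) = (p - 5)*(p - 1)*(p - 5)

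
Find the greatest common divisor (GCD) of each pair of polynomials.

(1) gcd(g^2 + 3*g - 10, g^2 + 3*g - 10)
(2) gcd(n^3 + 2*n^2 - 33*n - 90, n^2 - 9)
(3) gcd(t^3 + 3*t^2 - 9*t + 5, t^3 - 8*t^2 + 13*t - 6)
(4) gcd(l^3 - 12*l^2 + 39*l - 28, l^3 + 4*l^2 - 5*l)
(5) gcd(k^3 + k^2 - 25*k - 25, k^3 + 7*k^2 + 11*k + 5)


(1) = g^2 + 3*g - 10
(2) = n + 3
(3) = t^2 - 2*t + 1
(4) = l - 1
(5) = gcd((k - 5)*(k + 1)*(k + 5), (k + 1)^2*(k + 5)) = k^2 + 6*k + 5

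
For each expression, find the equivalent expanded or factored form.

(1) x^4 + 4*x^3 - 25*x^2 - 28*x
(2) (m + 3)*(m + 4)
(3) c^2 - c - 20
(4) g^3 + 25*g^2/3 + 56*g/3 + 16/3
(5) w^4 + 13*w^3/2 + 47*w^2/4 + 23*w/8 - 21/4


(1) = x*(x - 4)*(x + 1)*(x + 7)
(2) = m^2 + 7*m + 12
(3) = (c - 5)*(c + 4)
(4) = (g + 1/3)*(g + 4)^2
(5) = (w - 1/2)*(w + 3/2)*(w + 2)*(w + 7/2)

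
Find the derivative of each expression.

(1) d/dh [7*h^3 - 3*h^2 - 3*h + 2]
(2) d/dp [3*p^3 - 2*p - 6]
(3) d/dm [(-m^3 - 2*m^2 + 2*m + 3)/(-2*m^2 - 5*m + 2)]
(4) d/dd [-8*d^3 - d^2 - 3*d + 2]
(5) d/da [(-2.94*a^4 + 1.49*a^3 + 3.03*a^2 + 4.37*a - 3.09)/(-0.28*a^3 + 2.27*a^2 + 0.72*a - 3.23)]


(1) = 21*h^2 - 6*h - 3
(2) = 9*p^2 - 2
(3) = (2*m^4 + 10*m^3 + 8*m^2 + 4*m + 19)/(4*m^4 + 20*m^3 + 17*m^2 - 20*m + 4)
(4) = -24*d^2 - 2*d - 3
(5) = (0.8232*a^6 - 13.3476*a^5 - 2.1197*a^4 + 42.5776*a^3 - 24.772*a^2 - 5.5452*a - 11.8903)/(0.0784*a^6 - 1.2712*a^5 + 4.7497*a^4 + 5.0776*a^3 - 14.1458*a^2 - 4.6512*a + 10.4329)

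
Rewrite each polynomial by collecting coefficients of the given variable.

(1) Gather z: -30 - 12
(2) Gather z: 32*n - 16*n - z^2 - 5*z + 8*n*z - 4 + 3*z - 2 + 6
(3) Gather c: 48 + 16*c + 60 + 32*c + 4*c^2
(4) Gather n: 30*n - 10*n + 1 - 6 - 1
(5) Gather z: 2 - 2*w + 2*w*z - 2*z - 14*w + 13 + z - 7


(1) = -42
(2) = 16*n - z^2 + z*(8*n - 2)
(3) = 4*c^2 + 48*c + 108
(4) = 20*n - 6
(5) = -16*w + z*(2*w - 1) + 8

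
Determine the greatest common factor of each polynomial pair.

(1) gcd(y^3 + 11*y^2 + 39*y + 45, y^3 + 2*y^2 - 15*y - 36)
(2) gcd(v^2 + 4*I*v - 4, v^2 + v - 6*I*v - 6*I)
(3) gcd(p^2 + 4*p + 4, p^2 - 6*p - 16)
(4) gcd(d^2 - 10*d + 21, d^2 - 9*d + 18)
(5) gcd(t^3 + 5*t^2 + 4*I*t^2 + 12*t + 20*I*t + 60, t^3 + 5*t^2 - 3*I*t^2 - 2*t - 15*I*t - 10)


(1) = y^2 + 6*y + 9
(2) = 1
(3) = p + 2
(4) = d - 3
(5) = t^2 + t*(5 - 2*I) - 10*I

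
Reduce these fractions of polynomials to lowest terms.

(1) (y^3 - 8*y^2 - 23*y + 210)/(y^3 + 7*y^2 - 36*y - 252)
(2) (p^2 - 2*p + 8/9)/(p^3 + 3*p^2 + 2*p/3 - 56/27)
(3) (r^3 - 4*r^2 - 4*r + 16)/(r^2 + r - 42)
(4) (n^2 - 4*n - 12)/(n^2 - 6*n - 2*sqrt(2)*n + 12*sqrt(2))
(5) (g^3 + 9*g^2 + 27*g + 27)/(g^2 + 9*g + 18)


(1) = (y^2 - 2*y - 35)/(y^2 + 13*y + 42)
(2) = (9*p - 12)/(9*p^2 + 33*p + 28)
(3) = (r^3 - 4*r^2 - 4*r + 16)/(r^2 + r - 42)
(4) = (n + 2)/(n - 2*sqrt(2))
(5) = (g^2 + 6*g + 9)/(g + 6)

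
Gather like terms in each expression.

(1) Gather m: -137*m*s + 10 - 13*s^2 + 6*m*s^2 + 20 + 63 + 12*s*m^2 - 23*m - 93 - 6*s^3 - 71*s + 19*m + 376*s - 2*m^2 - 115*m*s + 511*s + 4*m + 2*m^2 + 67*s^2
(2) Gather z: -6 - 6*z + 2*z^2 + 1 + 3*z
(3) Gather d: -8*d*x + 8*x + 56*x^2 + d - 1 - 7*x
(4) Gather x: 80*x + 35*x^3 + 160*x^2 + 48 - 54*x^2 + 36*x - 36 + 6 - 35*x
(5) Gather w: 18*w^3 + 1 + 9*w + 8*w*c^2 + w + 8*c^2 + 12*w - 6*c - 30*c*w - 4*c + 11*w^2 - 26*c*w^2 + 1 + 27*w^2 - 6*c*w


(1) = 12*m^2*s + m*(6*s^2 - 252*s) - 6*s^3 + 54*s^2 + 816*s
(2) = 2*z^2 - 3*z - 5
(3) = d*(1 - 8*x) + 56*x^2 + x - 1
(4) = 35*x^3 + 106*x^2 + 81*x + 18
(5) = 8*c^2 - 10*c + 18*w^3 + w^2*(38 - 26*c) + w*(8*c^2 - 36*c + 22) + 2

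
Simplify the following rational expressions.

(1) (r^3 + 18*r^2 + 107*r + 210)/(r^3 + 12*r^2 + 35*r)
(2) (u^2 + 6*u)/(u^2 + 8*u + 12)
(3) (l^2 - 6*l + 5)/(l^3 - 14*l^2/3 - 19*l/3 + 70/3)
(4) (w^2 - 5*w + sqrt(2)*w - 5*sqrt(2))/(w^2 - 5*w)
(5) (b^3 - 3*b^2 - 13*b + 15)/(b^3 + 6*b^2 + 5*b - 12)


(1) = (r + 6)/r
(2) = u/(u + 2)
(3) = (3*l - 3)/(3*l^2 + l - 14)
(4) = (w + sqrt(2))/w
(5) = (b - 5)/(b + 4)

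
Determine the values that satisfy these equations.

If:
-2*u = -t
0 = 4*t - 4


Then:
t = 1
u = 1/2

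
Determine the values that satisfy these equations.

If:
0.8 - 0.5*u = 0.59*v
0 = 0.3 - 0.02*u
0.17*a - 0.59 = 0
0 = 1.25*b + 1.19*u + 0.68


Then:
a = 3.47
b = -14.82
u = 15.00
v = -11.36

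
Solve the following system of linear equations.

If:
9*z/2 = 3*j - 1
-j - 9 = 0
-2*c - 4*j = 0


Then:
c = 18
j = -9
z = -56/9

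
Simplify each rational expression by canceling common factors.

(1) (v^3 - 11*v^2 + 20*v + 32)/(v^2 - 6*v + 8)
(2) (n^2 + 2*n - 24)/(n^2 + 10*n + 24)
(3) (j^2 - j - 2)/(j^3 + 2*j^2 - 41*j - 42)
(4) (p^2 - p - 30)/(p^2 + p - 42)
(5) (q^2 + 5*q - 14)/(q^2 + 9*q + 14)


(1) = (v^2 - 7*v - 8)/(v - 2)
(2) = (n - 4)/(n + 4)
(3) = (j - 2)/(j^2 + j - 42)
(4) = (p + 5)/(p + 7)
(5) = (q - 2)/(q + 2)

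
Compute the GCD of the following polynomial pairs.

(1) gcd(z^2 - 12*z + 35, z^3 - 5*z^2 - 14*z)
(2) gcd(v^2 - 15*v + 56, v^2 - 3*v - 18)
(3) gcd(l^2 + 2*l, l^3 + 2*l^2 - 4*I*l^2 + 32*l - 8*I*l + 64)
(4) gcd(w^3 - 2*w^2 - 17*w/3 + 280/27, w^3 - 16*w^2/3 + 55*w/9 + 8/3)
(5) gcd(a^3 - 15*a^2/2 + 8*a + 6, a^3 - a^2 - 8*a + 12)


(1) = gcd((z - 7)*(z - 5), z*(z - 7)*(z + 2)) = z - 7
(2) = gcd((v - 8)*(v - 7), (v - 6)*(v + 3)) = 1
(3) = gcd(l*(l + 2), (l + 2)*(l - 8*I)*(l + 4*I)) = l + 2
(4) = gcd((w - 8/3)*(w - 5/3)*(w + 7/3), (w - 3)*(w - 8/3)*(w + 1/3)) = w - 8/3
(5) = a - 2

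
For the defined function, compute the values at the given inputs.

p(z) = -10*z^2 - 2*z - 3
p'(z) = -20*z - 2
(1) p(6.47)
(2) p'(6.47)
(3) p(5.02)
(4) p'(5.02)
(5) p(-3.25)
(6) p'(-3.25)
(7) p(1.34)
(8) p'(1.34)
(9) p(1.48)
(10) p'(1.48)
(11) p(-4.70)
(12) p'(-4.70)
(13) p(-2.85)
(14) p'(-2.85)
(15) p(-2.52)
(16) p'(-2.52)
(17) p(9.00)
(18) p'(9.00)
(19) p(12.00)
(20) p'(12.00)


(1) = -434.55
(2) = -131.40
(3) = -265.04
(4) = -102.40
(5) = -102.12
(6) = 63.00
(7) = -23.64
(8) = -28.80
(9) = -27.86
(10) = -31.60
(11) = -214.50
(12) = 92.00
(13) = -78.53
(14) = 55.00
(15) = -61.46
(16) = 48.40
(17) = -831.00
(18) = -182.00
(19) = -1467.00
(20) = -242.00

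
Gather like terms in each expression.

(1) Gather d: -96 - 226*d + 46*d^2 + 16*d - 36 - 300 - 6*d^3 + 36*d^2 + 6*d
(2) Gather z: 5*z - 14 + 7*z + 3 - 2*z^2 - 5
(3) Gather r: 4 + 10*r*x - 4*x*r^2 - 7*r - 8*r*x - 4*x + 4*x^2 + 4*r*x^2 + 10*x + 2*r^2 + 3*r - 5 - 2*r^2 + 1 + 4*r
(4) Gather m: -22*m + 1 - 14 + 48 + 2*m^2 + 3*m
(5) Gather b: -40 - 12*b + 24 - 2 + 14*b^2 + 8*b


(1) = -6*d^3 + 82*d^2 - 204*d - 432
(2) = -2*z^2 + 12*z - 16
(3) = -4*r^2*x + r*(4*x^2 + 2*x) + 4*x^2 + 6*x
(4) = 2*m^2 - 19*m + 35
(5) = 14*b^2 - 4*b - 18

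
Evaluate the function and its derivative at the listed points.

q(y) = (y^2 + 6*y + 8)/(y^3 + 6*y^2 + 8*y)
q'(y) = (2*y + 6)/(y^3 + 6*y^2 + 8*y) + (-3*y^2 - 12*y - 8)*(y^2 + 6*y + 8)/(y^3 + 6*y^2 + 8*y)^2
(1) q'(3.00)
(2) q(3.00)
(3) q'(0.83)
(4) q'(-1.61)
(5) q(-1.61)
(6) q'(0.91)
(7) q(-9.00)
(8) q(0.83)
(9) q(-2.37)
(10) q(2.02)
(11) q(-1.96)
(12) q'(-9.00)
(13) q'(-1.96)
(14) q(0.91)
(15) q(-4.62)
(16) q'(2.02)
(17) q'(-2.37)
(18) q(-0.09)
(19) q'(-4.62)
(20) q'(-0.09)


(1) = -0.11
(2) = 0.33
(3) = -1.45
(4) = -0.39
(5) = -0.62
(6) = -1.21
(7) = -0.11
(8) = 1.20
(9) = -0.42
(10) = 0.50
(11) = -0.51
(12) = -0.01
(13) = -0.26
(14) = 1.10
(15) = -0.22
(16) = -0.25
(17) = -0.18
(18) = -11.11
(19) = -0.05
(20) = -123.46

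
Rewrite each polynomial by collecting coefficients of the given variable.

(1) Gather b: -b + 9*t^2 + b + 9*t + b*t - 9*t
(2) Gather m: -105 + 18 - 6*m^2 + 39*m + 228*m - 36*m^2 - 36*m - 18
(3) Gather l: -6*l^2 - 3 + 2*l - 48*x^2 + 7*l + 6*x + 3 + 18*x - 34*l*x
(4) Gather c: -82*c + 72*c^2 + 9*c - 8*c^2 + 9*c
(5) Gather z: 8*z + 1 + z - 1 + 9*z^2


(1) = b*t + 9*t^2
(2) = -42*m^2 + 231*m - 105
(3) = -6*l^2 + l*(9 - 34*x) - 48*x^2 + 24*x
(4) = 64*c^2 - 64*c
(5) = 9*z^2 + 9*z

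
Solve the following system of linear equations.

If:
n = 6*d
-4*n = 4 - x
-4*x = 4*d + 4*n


Then:
d = -4/31
n = -24/31
x = 28/31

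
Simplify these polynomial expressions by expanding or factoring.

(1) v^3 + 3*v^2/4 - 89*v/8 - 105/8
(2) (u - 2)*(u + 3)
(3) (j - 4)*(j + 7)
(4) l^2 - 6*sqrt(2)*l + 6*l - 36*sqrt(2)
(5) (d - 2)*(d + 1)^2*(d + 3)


(1) = (v - 7/2)*(v + 5/4)*(v + 3)
(2) = u^2 + u - 6
(3) = j^2 + 3*j - 28
(4) = (l + 6)*(l - 6*sqrt(2))
(5) = d^4 + 3*d^3 - 3*d^2 - 11*d - 6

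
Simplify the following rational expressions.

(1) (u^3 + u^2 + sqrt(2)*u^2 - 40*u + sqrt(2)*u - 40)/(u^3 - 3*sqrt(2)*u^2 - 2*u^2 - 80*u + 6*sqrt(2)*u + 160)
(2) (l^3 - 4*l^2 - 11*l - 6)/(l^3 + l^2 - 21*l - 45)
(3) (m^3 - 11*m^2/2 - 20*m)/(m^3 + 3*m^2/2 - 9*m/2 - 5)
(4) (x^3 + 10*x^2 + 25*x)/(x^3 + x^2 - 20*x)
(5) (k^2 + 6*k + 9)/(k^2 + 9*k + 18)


(1) = (u^2 + u*(1 - 4*sqrt(2)) - 4*sqrt(2))/(u^2 + u*(-8*sqrt(2) - 2) + 16*sqrt(2))
(2) = (l^3 - 4*l^2 - 11*l - 6)/(l^3 + l^2 - 21*l - 45)
(3) = (m^2 - 8*m)/(m^2 - m - 2)
(4) = (x + 5)/(x - 4)
(5) = (k + 3)/(k + 6)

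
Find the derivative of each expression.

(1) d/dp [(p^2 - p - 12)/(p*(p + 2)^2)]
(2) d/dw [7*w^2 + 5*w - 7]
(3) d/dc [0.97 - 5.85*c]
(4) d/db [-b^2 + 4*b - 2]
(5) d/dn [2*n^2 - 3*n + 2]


(1) = (-p^3 + 4*p^2 + 36*p + 24)/(p^2*(p^3 + 6*p^2 + 12*p + 8))
(2) = 14*w + 5
(3) = -5.85000000000000
(4) = 4 - 2*b
(5) = 4*n - 3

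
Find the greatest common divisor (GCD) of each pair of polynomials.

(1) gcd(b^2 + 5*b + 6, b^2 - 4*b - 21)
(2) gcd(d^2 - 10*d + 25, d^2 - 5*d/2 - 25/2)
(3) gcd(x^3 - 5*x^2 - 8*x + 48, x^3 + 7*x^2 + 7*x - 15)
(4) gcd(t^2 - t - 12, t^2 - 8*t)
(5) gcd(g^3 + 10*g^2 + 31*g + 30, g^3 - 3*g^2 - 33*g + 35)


(1) = b + 3
(2) = d - 5
(3) = gcd((x - 4)^2*(x + 3), (x - 1)*(x + 3)*(x + 5)) = x + 3
(4) = gcd((t - 4)*(t + 3), t*(t - 8)) = 1
(5) = gcd((g + 2)*(g + 3)*(g + 5), (g - 7)*(g - 1)*(g + 5)) = g + 5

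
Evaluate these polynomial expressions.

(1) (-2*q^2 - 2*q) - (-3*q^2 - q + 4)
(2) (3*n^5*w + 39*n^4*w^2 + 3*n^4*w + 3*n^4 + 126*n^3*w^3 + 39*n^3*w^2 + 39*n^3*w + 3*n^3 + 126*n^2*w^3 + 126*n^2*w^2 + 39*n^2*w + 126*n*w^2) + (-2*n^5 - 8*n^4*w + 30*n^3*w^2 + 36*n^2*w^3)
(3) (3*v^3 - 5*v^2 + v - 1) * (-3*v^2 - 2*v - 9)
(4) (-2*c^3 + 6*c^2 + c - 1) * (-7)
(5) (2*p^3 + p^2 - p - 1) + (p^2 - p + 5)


(1) = q^2 - q - 4
(2) = 3*n^5*w - 2*n^5 + 39*n^4*w^2 - 5*n^4*w + 3*n^4 + 126*n^3*w^3 + 69*n^3*w^2 + 39*n^3*w + 3*n^3 + 162*n^2*w^3 + 126*n^2*w^2 + 39*n^2*w + 126*n*w^2
(3) = -9*v^5 + 9*v^4 - 20*v^3 + 46*v^2 - 7*v + 9
(4) = 14*c^3 - 42*c^2 - 7*c + 7
(5) = 2*p^3 + 2*p^2 - 2*p + 4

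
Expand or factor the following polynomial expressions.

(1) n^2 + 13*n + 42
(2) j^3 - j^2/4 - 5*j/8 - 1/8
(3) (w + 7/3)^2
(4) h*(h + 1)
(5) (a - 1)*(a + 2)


(1) = (n + 6)*(n + 7)
(2) = (j - 1)*(j + 1/4)*(j + 1/2)
(3) = w^2 + 14*w/3 + 49/9
(4) = h^2 + h
(5) = a^2 + a - 2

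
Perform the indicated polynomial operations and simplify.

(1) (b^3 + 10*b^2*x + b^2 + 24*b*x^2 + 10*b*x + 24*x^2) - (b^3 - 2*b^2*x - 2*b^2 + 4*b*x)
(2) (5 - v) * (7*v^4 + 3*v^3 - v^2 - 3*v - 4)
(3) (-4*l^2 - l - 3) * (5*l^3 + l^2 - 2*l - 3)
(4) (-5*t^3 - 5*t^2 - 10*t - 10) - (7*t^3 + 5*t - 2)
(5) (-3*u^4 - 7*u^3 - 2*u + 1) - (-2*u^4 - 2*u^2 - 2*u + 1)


(1) = 12*b^2*x + 3*b^2 + 24*b*x^2 + 6*b*x + 24*x^2
(2) = -7*v^5 + 32*v^4 + 16*v^3 - 2*v^2 - 11*v - 20
(3) = -20*l^5 - 9*l^4 - 8*l^3 + 11*l^2 + 9*l + 9
(4) = -12*t^3 - 5*t^2 - 15*t - 8
(5) = -u^4 - 7*u^3 + 2*u^2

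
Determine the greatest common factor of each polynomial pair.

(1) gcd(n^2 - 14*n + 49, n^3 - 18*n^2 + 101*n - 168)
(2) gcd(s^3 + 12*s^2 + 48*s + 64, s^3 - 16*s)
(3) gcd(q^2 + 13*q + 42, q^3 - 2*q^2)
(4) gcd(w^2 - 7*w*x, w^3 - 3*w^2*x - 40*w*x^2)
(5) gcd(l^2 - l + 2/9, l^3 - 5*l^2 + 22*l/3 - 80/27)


(1) = gcd((n - 7)^2, (n - 8)*(n - 7)*(n - 3)) = n - 7
(2) = gcd((s + 4)^3, s*(s - 4)*(s + 4)) = s + 4
(3) = 1
(4) = w
(5) = gcd((l - 2/3)*(l - 1/3), (l - 8/3)*(l - 5/3)*(l - 2/3)) = l - 2/3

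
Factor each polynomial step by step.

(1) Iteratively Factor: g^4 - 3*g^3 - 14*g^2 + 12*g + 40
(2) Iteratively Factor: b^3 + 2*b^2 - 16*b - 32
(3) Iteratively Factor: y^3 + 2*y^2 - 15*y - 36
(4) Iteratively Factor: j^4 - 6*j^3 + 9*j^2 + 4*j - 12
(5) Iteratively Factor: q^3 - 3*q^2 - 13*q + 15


(1) = (g - 5)*(g^3 + 2*g^2 - 4*g - 8) = (g - 5)*(g + 2)*(g^2 - 4) = (g - 5)*(g + 2)^2*(g - 2)
(2) = (b - 4)*(b^2 + 6*b + 8) = (b - 4)*(b + 4)*(b + 2)
(3) = (y + 3)*(y^2 - y - 12) = (y + 3)^2*(y - 4)
(4) = (j - 2)*(j^3 - 4*j^2 + j + 6) = (j - 2)^2*(j^2 - 2*j - 3) = (j - 2)^2*(j + 1)*(j - 3)
(5) = (q - 5)*(q^2 + 2*q - 3) = (q - 5)*(q + 3)*(q - 1)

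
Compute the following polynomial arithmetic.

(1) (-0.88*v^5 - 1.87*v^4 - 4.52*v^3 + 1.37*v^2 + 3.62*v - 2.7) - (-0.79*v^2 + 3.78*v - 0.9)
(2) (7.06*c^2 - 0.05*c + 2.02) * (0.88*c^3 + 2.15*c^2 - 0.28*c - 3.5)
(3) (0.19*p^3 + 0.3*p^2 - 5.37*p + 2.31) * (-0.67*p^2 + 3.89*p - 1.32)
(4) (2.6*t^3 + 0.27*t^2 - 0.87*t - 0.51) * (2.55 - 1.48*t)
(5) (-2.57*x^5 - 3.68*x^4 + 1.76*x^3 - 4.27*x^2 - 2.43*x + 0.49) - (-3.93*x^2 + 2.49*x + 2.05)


(1) = -0.88*v^5 - 1.87*v^4 - 4.52*v^3 + 2.16*v^2 - 0.16*v - 1.8
(2) = 6.2128*c^5 + 15.135*c^4 - 0.3067*c^3 - 20.353*c^2 - 0.3906*c - 7.07
(3) = -0.1273*p^5 + 0.5381*p^4 + 4.5141*p^3 - 22.833*p^2 + 16.0743*p - 3.0492
(4) = -3.848*t^4 + 6.2304*t^3 + 1.9761*t^2 - 1.4637*t - 1.3005
(5) = -2.57*x^5 - 3.68*x^4 + 1.76*x^3 - 0.34*x^2 - 4.92*x - 1.56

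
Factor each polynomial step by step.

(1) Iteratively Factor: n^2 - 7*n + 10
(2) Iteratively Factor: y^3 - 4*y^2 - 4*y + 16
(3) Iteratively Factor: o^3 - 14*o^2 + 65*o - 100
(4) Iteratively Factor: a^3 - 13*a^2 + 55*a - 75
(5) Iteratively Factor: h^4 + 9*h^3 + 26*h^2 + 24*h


(1) = (n - 5)*(n - 2)
(2) = (y - 2)*(y^2 - 2*y - 8) = (y - 2)*(y + 2)*(y - 4)
(3) = (o - 4)*(o^2 - 10*o + 25) = (o - 5)*(o - 4)*(o - 5)
(4) = (a - 5)*(a^2 - 8*a + 15) = (a - 5)*(a - 3)*(a - 5)
(5) = (h + 3)*(h^3 + 6*h^2 + 8*h) = h*(h + 3)*(h^2 + 6*h + 8) = h*(h + 3)*(h + 4)*(h + 2)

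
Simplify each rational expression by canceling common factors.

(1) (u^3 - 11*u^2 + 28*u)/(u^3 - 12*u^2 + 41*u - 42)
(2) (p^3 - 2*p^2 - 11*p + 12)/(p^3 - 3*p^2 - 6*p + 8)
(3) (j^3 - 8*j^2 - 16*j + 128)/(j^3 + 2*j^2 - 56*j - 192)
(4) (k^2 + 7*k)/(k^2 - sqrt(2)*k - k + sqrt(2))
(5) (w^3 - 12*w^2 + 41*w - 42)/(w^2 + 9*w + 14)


(1) = (u^2 - 4*u)/(u^2 - 5*u + 6)
(2) = (p + 3)/(p + 2)
(3) = (j - 4)/(j + 6)
(4) = (k^2 + 7*k)/(k^2 + k*(-sqrt(2) - 1) + sqrt(2))
(5) = (w^3 - 12*w^2 + 41*w - 42)/(w^2 + 9*w + 14)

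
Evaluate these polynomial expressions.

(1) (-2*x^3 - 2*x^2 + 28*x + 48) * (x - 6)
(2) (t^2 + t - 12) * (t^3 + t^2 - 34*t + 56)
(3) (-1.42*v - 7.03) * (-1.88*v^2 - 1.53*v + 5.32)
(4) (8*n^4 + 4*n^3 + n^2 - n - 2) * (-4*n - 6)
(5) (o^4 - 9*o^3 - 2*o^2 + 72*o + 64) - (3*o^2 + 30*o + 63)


(1) = -2*x^4 + 10*x^3 + 40*x^2 - 120*x - 288
(2) = t^5 + 2*t^4 - 45*t^3 + 10*t^2 + 464*t - 672
(3) = 2.6696*v^3 + 15.389*v^2 + 3.2015*v - 37.3996
(4) = -32*n^5 - 64*n^4 - 28*n^3 - 2*n^2 + 14*n + 12
(5) = o^4 - 9*o^3 - 5*o^2 + 42*o + 1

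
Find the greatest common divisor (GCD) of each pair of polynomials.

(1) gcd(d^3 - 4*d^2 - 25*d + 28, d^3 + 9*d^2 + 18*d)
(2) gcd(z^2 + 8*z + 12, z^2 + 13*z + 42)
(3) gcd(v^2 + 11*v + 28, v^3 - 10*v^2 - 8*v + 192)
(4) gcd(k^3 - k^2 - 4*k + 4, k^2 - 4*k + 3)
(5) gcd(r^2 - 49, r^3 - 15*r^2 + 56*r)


(1) = 1
(2) = z + 6
(3) = gcd((v + 4)*(v + 7), (v - 8)*(v - 6)*(v + 4)) = v + 4
(4) = gcd((k - 2)*(k - 1)*(k + 2), (k - 3)*(k - 1)) = k - 1
(5) = r - 7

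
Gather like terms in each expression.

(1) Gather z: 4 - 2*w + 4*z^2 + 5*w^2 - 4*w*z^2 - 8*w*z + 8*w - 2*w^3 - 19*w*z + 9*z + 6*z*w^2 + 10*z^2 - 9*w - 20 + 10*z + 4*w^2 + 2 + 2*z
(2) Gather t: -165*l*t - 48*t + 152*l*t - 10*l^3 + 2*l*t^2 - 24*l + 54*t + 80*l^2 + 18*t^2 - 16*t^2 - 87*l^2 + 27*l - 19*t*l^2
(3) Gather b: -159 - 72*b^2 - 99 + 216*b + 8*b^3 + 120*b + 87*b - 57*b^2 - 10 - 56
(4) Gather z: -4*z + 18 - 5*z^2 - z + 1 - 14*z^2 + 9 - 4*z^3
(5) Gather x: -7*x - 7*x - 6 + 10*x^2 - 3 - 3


(1) = -2*w^3 + 9*w^2 - 3*w + z^2*(14 - 4*w) + z*(6*w^2 - 27*w + 21) - 14
(2) = -10*l^3 - 7*l^2 + 3*l + t^2*(2*l + 2) + t*(-19*l^2 - 13*l + 6)
(3) = 8*b^3 - 129*b^2 + 423*b - 324
(4) = -4*z^3 - 19*z^2 - 5*z + 28
(5) = 10*x^2 - 14*x - 12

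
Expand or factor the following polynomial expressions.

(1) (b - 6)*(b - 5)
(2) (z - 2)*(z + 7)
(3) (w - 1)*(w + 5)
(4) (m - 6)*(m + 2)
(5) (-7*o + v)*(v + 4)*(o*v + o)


(1) = b^2 - 11*b + 30
(2) = z^2 + 5*z - 14
(3) = w^2 + 4*w - 5
(4) = m^2 - 4*m - 12
(5) = -7*o^2*v^2 - 35*o^2*v - 28*o^2 + o*v^3 + 5*o*v^2 + 4*o*v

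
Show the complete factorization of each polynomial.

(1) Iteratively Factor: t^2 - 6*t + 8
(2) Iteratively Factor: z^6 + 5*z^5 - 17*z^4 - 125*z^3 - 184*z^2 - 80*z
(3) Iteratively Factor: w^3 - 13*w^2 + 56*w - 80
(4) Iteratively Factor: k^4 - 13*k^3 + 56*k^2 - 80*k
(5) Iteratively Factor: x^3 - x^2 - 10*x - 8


(1) = (t - 2)*(t - 4)
(2) = (z - 5)*(z^5 + 10*z^4 + 33*z^3 + 40*z^2 + 16*z) = z*(z - 5)*(z^4 + 10*z^3 + 33*z^2 + 40*z + 16) = z*(z - 5)*(z + 1)*(z^3 + 9*z^2 + 24*z + 16) = z*(z - 5)*(z + 1)*(z + 4)*(z^2 + 5*z + 4) = z*(z - 5)*(z + 1)^2*(z + 4)*(z + 4)
(3) = (w - 5)*(w^2 - 8*w + 16) = (w - 5)*(w - 4)*(w - 4)
(4) = (k - 4)*(k^3 - 9*k^2 + 20*k) = (k - 4)^2*(k^2 - 5*k) = k*(k - 4)^2*(k - 5)
(5) = (x - 4)*(x^2 + 3*x + 2) = (x - 4)*(x + 1)*(x + 2)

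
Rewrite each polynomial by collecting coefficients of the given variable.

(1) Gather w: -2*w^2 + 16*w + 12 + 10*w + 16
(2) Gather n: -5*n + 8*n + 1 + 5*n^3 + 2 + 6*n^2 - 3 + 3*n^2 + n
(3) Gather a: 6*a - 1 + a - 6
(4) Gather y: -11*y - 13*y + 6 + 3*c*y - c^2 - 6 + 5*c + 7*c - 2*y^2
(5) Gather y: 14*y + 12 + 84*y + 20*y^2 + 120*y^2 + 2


(1) = -2*w^2 + 26*w + 28
(2) = 5*n^3 + 9*n^2 + 4*n
(3) = 7*a - 7
(4) = -c^2 + 12*c - 2*y^2 + y*(3*c - 24)
(5) = 140*y^2 + 98*y + 14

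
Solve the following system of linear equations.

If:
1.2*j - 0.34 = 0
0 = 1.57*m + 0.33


Then:
j = 0.28
m = -0.21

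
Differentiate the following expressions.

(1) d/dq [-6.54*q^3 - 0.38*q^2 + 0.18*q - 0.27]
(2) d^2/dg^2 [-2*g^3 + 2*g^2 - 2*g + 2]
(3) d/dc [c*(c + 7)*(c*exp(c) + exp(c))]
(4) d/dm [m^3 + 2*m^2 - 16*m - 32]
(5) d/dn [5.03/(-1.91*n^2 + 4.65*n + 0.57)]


(1) = -19.62*q^2 - 0.76*q + 0.18
(2) = 4 - 12*g
(3) = (c^3 + 11*c^2 + 23*c + 7)*exp(c)
(4) = 3*m^2 + 4*m - 16
(5) = (19.2146*n - 23.3895)/(-1.91*n^2 + 4.65*n + 0.57)^2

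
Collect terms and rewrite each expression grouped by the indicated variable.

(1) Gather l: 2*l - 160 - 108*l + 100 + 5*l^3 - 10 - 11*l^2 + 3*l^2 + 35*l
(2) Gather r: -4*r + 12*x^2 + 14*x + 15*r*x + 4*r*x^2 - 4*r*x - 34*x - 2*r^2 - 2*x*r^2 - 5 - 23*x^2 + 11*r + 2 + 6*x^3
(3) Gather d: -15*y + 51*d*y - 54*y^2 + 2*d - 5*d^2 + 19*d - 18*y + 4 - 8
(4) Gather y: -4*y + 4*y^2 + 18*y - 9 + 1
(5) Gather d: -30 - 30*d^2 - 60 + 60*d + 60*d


(1) = 5*l^3 - 8*l^2 - 71*l - 70
(2) = r^2*(-2*x - 2) + r*(4*x^2 + 11*x + 7) + 6*x^3 - 11*x^2 - 20*x - 3
(3) = -5*d^2 + d*(51*y + 21) - 54*y^2 - 33*y - 4
(4) = 4*y^2 + 14*y - 8
(5) = -30*d^2 + 120*d - 90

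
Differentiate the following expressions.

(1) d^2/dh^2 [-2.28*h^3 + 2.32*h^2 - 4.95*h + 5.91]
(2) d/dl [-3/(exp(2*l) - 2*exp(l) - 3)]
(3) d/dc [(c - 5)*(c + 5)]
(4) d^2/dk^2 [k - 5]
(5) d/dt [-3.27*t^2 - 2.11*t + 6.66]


(1) = 4.64 - 13.68*h
(2) = 6*(exp(l) - 1)*exp(l)/(-exp(2*l) + 2*exp(l) + 3)^2
(3) = 2*c
(4) = 0
(5) = -6.54*t - 2.11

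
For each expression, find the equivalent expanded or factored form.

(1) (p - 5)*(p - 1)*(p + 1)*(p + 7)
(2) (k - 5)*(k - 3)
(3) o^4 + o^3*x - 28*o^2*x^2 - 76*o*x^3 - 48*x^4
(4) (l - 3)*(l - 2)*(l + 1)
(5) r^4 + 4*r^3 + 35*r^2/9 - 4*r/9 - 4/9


(1) = p^4 + 2*p^3 - 36*p^2 - 2*p + 35
(2) = k^2 - 8*k + 15
(3) = (o - 6*x)*(o + x)*(o + 2*x)*(o + 4*x)
(4) = l^3 - 4*l^2 + l + 6
(5) = (r - 1/3)*(r + 1/3)*(r + 2)^2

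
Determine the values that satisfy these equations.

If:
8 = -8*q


Then:
q = -1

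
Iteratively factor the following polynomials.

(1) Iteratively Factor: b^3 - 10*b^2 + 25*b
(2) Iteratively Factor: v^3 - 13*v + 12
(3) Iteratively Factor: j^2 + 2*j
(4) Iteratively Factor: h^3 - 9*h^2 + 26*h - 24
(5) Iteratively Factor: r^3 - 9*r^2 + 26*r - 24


(1) = (b)*(b^2 - 10*b + 25) = b*(b - 5)*(b - 5)
(2) = (v + 4)*(v^2 - 4*v + 3) = (v - 3)*(v + 4)*(v - 1)
(3) = (j + 2)*(j)
(4) = (h - 4)*(h^2 - 5*h + 6) = (h - 4)*(h - 2)*(h - 3)
(5) = (r - 3)*(r^2 - 6*r + 8) = (r - 3)*(r - 2)*(r - 4)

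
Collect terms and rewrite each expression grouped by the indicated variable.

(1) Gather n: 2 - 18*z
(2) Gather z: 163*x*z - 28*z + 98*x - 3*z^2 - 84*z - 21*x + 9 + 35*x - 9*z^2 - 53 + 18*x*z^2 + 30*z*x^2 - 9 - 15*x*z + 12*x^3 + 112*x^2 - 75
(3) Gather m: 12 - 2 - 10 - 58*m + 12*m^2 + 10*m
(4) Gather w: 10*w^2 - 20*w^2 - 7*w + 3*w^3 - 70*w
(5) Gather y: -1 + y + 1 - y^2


(1) = 2 - 18*z
(2) = 12*x^3 + 112*x^2 + 112*x + z^2*(18*x - 12) + z*(30*x^2 + 148*x - 112) - 128
(3) = 12*m^2 - 48*m
(4) = 3*w^3 - 10*w^2 - 77*w
(5) = -y^2 + y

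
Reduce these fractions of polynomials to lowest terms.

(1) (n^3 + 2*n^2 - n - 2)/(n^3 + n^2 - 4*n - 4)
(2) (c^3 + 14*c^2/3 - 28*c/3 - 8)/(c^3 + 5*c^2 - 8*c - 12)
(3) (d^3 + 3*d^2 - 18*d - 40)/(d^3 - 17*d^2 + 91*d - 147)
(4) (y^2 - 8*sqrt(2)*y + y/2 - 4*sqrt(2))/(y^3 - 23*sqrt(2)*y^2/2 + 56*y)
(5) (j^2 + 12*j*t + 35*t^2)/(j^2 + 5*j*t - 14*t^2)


(1) = (n - 1)/(n - 2)
(2) = (3*c + 2)/(3*c + 3)
(3) = (d^3 + 3*d^2 - 18*d - 40)/(d^3 - 17*d^2 + 91*d - 147)
(4) = (4*y + 2)/(4*y^2 - 14*sqrt(2)*y)
(5) = (-j - 5*t)/(-j + 2*t)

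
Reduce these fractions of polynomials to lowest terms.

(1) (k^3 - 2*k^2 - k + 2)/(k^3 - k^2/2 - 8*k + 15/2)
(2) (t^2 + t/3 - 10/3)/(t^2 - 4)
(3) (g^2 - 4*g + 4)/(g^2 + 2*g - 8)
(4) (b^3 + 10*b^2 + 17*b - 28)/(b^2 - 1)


(1) = (2*k^2 - 2*k - 4)/(2*k^2 + k - 15)
(2) = (3*t - 5)/(3*t - 6)
(3) = (g - 2)/(g + 4)
(4) = (b^2 + 11*b + 28)/(b + 1)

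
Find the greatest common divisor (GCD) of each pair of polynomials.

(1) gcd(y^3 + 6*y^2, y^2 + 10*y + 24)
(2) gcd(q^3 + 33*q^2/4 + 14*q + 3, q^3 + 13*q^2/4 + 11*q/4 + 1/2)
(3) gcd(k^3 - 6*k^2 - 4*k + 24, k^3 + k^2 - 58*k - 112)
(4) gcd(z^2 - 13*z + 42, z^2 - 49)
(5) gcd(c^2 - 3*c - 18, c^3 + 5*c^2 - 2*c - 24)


(1) = y + 6
(2) = q^2 + 9*q/4 + 1/2
(3) = k + 2
(4) = z - 7
(5) = c + 3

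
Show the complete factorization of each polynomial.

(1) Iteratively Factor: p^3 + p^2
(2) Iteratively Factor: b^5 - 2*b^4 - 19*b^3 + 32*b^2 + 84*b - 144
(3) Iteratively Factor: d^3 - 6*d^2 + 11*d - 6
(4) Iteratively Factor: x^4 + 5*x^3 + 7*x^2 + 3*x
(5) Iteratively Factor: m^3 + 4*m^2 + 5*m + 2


(1) = (p + 1)*(p^2) = p*(p + 1)*(p)
(2) = (b + 3)*(b^4 - 5*b^3 - 4*b^2 + 44*b - 48) = (b - 4)*(b + 3)*(b^3 - b^2 - 8*b + 12) = (b - 4)*(b + 3)^2*(b^2 - 4*b + 4) = (b - 4)*(b - 2)*(b + 3)^2*(b - 2)
(3) = (d - 1)*(d^2 - 5*d + 6) = (d - 3)*(d - 1)*(d - 2)
(4) = (x + 1)*(x^3 + 4*x^2 + 3*x) = (x + 1)*(x + 3)*(x^2 + x) = (x + 1)^2*(x + 3)*(x)
(5) = (m + 2)*(m^2 + 2*m + 1) = (m + 1)*(m + 2)*(m + 1)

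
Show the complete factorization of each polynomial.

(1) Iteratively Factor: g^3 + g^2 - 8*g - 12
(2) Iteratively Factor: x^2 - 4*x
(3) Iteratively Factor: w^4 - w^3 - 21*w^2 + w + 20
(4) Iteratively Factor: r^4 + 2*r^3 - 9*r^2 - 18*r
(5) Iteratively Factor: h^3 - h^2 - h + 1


(1) = (g - 3)*(g^2 + 4*g + 4) = (g - 3)*(g + 2)*(g + 2)
(2) = (x - 4)*(x)
(3) = (w - 1)*(w^3 - 21*w - 20) = (w - 1)*(w + 4)*(w^2 - 4*w - 5) = (w - 5)*(w - 1)*(w + 4)*(w + 1)
(4) = (r - 3)*(r^3 + 5*r^2 + 6*r) = r*(r - 3)*(r^2 + 5*r + 6) = r*(r - 3)*(r + 2)*(r + 3)
(5) = (h + 1)*(h^2 - 2*h + 1) = (h - 1)*(h + 1)*(h - 1)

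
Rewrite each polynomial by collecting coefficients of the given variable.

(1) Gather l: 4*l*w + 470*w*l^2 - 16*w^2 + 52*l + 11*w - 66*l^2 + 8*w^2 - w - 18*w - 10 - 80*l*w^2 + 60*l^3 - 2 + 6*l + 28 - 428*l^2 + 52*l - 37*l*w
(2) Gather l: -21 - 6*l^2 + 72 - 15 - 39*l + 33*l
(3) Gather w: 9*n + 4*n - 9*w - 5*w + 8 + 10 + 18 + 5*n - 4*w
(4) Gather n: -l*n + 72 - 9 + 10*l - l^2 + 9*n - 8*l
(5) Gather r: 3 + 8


(1) = 60*l^3 + l^2*(470*w - 494) + l*(-80*w^2 - 33*w + 110) - 8*w^2 - 8*w + 16
(2) = -6*l^2 - 6*l + 36
(3) = 18*n - 18*w + 36
(4) = -l^2 + 2*l + n*(9 - l) + 63
(5) = 11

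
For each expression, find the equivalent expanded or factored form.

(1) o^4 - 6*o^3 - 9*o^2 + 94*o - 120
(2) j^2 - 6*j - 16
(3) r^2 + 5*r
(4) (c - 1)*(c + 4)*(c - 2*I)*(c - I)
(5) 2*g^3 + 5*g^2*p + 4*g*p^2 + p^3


(1) = (o - 5)*(o - 3)*(o - 2)*(o + 4)
(2) = (j - 8)*(j + 2)
(3) = r*(r + 5)
(4) = c^4 + 3*c^3 - 3*I*c^3 - 6*c^2 - 9*I*c^2 - 6*c + 12*I*c + 8
(5) = (g + p)^2*(2*g + p)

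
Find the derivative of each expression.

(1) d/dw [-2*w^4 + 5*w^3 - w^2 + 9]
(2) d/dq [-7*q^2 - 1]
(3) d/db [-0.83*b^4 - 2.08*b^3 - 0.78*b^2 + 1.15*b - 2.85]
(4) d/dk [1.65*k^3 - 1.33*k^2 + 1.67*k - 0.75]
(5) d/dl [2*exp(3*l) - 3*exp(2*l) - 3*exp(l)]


(1) = w*(-8*w^2 + 15*w - 2)
(2) = -14*q
(3) = -3.32*b^3 - 6.24*b^2 - 1.56*b + 1.15
(4) = 4.95*k^2 - 2.66*k + 1.67
(5) = (6*exp(2*l) - 6*exp(l) - 3)*exp(l)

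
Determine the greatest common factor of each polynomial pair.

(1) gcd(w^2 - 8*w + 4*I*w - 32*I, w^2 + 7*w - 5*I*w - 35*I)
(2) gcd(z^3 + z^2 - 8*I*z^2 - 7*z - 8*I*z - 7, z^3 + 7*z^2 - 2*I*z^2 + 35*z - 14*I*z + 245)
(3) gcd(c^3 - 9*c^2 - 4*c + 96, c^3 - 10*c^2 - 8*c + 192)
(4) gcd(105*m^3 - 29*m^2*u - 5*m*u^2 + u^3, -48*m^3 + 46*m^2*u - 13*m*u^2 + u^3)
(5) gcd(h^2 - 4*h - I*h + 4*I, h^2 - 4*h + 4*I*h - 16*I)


(1) = gcd((w - 8)*(w + 4*I), (w + 7)*(w - 5*I)) = 1
(2) = z - 7*I
(3) = gcd((c - 8)*(c - 4)*(c + 3), (c - 8)*(c - 6)*(c + 4)) = c - 8
(4) = -3*m + u
(5) = h - 4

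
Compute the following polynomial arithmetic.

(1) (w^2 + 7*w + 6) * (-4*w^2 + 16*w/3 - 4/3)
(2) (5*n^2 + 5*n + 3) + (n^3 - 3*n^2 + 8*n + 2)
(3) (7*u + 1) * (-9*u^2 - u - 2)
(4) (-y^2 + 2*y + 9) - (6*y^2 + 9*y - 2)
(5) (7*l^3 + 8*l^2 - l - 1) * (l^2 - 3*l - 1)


(1) = -4*w^4 - 68*w^3/3 + 12*w^2 + 68*w/3 - 8
(2) = n^3 + 2*n^2 + 13*n + 5
(3) = -63*u^3 - 16*u^2 - 15*u - 2
(4) = -7*y^2 - 7*y + 11
(5) = 7*l^5 - 13*l^4 - 32*l^3 - 6*l^2 + 4*l + 1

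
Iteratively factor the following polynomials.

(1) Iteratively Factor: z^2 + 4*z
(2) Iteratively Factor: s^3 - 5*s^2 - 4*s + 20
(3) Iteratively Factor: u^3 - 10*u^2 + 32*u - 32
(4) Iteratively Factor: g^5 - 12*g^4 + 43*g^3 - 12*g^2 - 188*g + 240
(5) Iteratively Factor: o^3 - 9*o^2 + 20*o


(1) = (z + 4)*(z)
(2) = (s + 2)*(s^2 - 7*s + 10) = (s - 5)*(s + 2)*(s - 2)
(3) = (u - 4)*(u^2 - 6*u + 8) = (u - 4)^2*(u - 2)
(4) = (g + 2)*(g^4 - 14*g^3 + 71*g^2 - 154*g + 120) = (g - 5)*(g + 2)*(g^3 - 9*g^2 + 26*g - 24) = (g - 5)*(g - 4)*(g + 2)*(g^2 - 5*g + 6) = (g - 5)*(g - 4)*(g - 3)*(g + 2)*(g - 2)
(5) = (o - 4)*(o^2 - 5*o) = o*(o - 4)*(o - 5)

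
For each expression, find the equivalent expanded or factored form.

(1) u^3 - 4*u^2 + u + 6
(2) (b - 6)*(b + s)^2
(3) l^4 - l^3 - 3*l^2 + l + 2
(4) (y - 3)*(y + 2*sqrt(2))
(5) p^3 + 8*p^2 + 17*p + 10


(1) = (u - 3)*(u - 2)*(u + 1)
(2) = b^3 + 2*b^2*s - 6*b^2 + b*s^2 - 12*b*s - 6*s^2
(3) = (l - 2)*(l - 1)*(l + 1)^2
(4) = y^2 - 3*y + 2*sqrt(2)*y - 6*sqrt(2)
(5) = (p + 1)*(p + 2)*(p + 5)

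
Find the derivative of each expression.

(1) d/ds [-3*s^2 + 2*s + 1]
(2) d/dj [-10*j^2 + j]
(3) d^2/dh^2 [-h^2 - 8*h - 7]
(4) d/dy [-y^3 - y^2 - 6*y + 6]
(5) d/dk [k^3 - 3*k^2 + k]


(1) = 2 - 6*s
(2) = 1 - 20*j
(3) = -2
(4) = -3*y^2 - 2*y - 6
(5) = 3*k^2 - 6*k + 1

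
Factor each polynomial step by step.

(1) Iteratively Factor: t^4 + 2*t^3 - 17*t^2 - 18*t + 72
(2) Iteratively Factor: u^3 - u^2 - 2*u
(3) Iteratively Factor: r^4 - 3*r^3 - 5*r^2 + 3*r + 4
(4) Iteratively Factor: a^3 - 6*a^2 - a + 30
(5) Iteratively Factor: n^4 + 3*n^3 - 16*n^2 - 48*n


(1) = (t - 3)*(t^3 + 5*t^2 - 2*t - 24) = (t - 3)*(t + 3)*(t^2 + 2*t - 8) = (t - 3)*(t - 2)*(t + 3)*(t + 4)
(2) = (u + 1)*(u^2 - 2*u) = u*(u + 1)*(u - 2)
(3) = (r + 1)*(r^3 - 4*r^2 - r + 4) = (r - 4)*(r + 1)*(r^2 - 1) = (r - 4)*(r + 1)^2*(r - 1)
(4) = (a - 3)*(a^2 - 3*a - 10) = (a - 5)*(a - 3)*(a + 2)
(5) = (n - 4)*(n^3 + 7*n^2 + 12*n) = (n - 4)*(n + 4)*(n^2 + 3*n) = (n - 4)*(n + 3)*(n + 4)*(n)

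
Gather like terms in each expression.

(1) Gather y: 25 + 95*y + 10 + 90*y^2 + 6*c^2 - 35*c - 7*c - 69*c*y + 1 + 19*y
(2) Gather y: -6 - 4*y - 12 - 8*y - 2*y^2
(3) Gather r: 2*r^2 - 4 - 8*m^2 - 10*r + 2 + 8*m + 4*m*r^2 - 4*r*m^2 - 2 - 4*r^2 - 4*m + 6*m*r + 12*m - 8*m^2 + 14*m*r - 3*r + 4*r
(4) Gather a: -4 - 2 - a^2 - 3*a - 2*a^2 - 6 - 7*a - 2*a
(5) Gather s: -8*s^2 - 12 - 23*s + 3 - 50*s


(1) = 6*c^2 - 42*c + 90*y^2 + y*(114 - 69*c) + 36
(2) = -2*y^2 - 12*y - 18
(3) = -16*m^2 + 16*m + r^2*(4*m - 2) + r*(-4*m^2 + 20*m - 9) - 4
(4) = -3*a^2 - 12*a - 12
(5) = -8*s^2 - 73*s - 9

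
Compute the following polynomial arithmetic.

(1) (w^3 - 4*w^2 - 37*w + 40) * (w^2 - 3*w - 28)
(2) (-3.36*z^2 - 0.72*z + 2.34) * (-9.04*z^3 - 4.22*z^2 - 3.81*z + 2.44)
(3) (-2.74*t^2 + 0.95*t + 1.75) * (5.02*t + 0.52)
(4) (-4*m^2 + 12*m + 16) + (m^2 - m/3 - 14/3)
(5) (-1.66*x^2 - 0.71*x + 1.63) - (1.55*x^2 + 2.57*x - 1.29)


(1) = w^5 - 7*w^4 - 53*w^3 + 263*w^2 + 916*w - 1120
(2) = 30.3744*z^5 + 20.688*z^4 - 5.3136*z^3 - 15.33*z^2 - 10.6722*z + 5.7096
(3) = -13.7548*t^3 + 3.3442*t^2 + 9.279*t + 0.91
(4) = -3*m^2 + 35*m/3 + 34/3
(5) = -3.21*x^2 - 3.28*x + 2.92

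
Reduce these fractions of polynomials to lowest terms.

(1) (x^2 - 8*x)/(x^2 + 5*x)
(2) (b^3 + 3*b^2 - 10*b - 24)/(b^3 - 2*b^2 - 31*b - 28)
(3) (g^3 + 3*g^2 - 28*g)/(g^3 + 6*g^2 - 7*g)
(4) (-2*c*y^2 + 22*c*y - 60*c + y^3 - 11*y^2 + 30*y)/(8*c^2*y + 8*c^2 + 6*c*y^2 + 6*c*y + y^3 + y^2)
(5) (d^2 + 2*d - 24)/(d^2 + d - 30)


(1) = (x - 8)/(x + 5)
(2) = (b^2 - b - 6)/(b^2 - 6*b - 7)
(3) = (g - 4)/(g - 1)
(4) = (-2*c*y^2 + 22*c*y - 60*c + y^3 - 11*y^2 + 30*y)/(8*c^2*y + 8*c^2 + 6*c*y^2 + 6*c*y + y^3 + y^2)
(5) = (d - 4)/(d - 5)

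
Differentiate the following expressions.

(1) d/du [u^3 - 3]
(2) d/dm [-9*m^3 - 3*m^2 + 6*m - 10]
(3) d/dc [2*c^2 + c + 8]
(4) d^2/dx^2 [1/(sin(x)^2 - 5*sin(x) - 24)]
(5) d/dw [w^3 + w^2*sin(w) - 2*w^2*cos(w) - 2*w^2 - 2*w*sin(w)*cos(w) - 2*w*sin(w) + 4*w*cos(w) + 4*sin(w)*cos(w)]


(1) = 3*u^2
(2) = -27*m^2 - 6*m + 6
(3) = 4*c + 1
(4) = (-4*sin(x)^4 + 15*sin(x)^3 - 115*sin(x)^2 + 90*sin(x) + 98)/((sin(x) - 8)^3*(sin(x) + 3)^3)
(5) = 2*w^2*sin(w) + w^2*cos(w) + 3*w^2 - 2*w*sin(w) - 6*w*cos(w) - 2*w*cos(2*w) - 4*w - 2*sin(w) - sin(2*w) + 4*cos(w) + 4*cos(2*w)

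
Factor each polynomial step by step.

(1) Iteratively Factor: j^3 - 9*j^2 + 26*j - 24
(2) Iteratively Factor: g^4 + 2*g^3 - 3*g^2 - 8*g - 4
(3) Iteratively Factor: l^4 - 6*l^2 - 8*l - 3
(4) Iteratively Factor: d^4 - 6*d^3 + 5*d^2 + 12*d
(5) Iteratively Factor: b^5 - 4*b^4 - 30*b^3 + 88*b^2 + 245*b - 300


(1) = (j - 3)*(j^2 - 6*j + 8) = (j - 4)*(j - 3)*(j - 2)
(2) = (g + 2)*(g^3 - 3*g - 2) = (g - 2)*(g + 2)*(g^2 + 2*g + 1) = (g - 2)*(g + 1)*(g + 2)*(g + 1)
(3) = (l + 1)*(l^3 - l^2 - 5*l - 3) = (l - 3)*(l + 1)*(l^2 + 2*l + 1) = (l - 3)*(l + 1)^2*(l + 1)
(4) = (d - 4)*(d^3 - 2*d^2 - 3*d) = (d - 4)*(d + 1)*(d^2 - 3*d) = (d - 4)*(d - 3)*(d + 1)*(d)
(5) = (b - 5)*(b^4 + b^3 - 25*b^2 - 37*b + 60) = (b - 5)*(b + 3)*(b^3 - 2*b^2 - 19*b + 20) = (b - 5)*(b + 3)*(b + 4)*(b^2 - 6*b + 5) = (b - 5)*(b - 1)*(b + 3)*(b + 4)*(b - 5)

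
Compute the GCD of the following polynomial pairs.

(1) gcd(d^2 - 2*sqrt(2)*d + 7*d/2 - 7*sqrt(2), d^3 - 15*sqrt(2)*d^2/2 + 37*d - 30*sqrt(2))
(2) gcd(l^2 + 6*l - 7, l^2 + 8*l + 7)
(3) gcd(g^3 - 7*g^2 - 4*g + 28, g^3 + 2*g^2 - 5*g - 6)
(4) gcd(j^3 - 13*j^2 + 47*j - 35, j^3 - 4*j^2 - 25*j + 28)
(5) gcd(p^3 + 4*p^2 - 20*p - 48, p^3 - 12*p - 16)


(1) = gcd((d + 7/2)*(d - 2*sqrt(2)), (d - 3*sqrt(2))*(d - 5*sqrt(2)/2)*(d - 2*sqrt(2))) = d - 2*sqrt(2)
(2) = l + 7
(3) = gcd((g - 7)*(g - 2)*(g + 2), (g - 2)*(g + 1)*(g + 3)) = g - 2
(4) = gcd((j - 7)*(j - 5)*(j - 1), (j - 7)*(j - 1)*(j + 4)) = j^2 - 8*j + 7
(5) = gcd((p - 4)*(p + 2)*(p + 6), (p - 4)*(p + 2)^2) = p^2 - 2*p - 8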